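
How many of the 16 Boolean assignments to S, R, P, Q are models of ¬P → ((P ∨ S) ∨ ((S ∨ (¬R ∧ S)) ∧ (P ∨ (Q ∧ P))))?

12

Initial set: {(¬P → ((P ∨ S) ∨ ((S ∨ (¬R ∧ S)) ∧ (P ∨ (Q ∧ P)))))}.
(¬P → ((P ∨ S) ∨ ((S ∨ (¬R ∧ S)) ∧ (P ∨ (Q ∧ P))))): β-rule — branch into ¬¬P  //  ((P ∨ S) ∨ ((S ∨ (¬R ∧ S)) ∧ (P ∨ (Q ∧ P)))).
  branch 1 (add ¬¬P):
    ○ open, literals {P=T}.
  branch 2 (add ((P ∨ S) ∨ ((S ∨ (¬R ∧ S)) ∧ (P ∨ (Q ∧ P))))):
    ((P ∨ S) ∨ ((S ∨ (¬R ∧ S)) ∧ (P ∨ (Q ∧ P)))): β-rule — branch into (P ∨ S)  //  ((S ∨ (¬R ∧ S)) ∧ (P ∨ (Q ∧ P))).
      branch 2.1 (add (P ∨ S)):
        (P ∨ S): β-rule — branch into P  //  S.
          branch 2.1.1 (add P):
            ○ open, literals {P=T}.
          branch 2.1.2 (add S):
            ○ open, literals {S=T}.
      branch 2.2 (add ((S ∨ (¬R ∧ S)) ∧ (P ∨ (Q ∧ P)))):
        ((S ∨ (¬R ∧ S)) ∧ (P ∨ (Q ∧ P))): α-rule — add (S ∨ (¬R ∧ S)), (P ∨ (Q ∧ P)).
        (S ∨ (¬R ∧ S)): β-rule — branch into S  //  (¬R ∧ S).
          branch 2.2.1 (add S):
            (P ∨ (Q ∧ P)): β-rule — branch into P  //  (Q ∧ P).
              branch 2.2.1.1 (add P):
                ○ open, literals {P=T, S=T}.
              branch 2.2.1.2 (add (Q ∧ P)):
                (Q ∧ P): α-rule — add Q, P.
                ○ open, literals {P=T, Q=T, S=T}.
          branch 2.2.2 (add (¬R ∧ S)):
            (¬R ∧ S): α-rule — add ¬R, S.
            (P ∨ (Q ∧ P)): β-rule — branch into P  //  (Q ∧ P).
              branch 2.2.2.1 (add P):
                ○ open, literals {P=T, R=F, S=T}.
              branch 2.2.2.2 (add (Q ∧ P)):
                (Q ∧ P): α-rule — add Q, P.
                ○ open, literals {P=T, Q=T, R=F, S=T}.
0 branches closed, 7 open.
Each open branch fixes some atoms; the unmentioned ones are free. Counting distinct full assignments: branch {P=T} (S, R, Q) contributes 8 new; branch {P=T} (S, R, Q) contributes 0 new; branch {S=T} (R, P, Q) contributes 4 new; branch {P=T, S=T} (R, Q) contributes 0 new; branch {P=T, Q=T, S=T} (R) contributes 0 new; branch {P=T, R=F, S=T} (Q) contributes 0 new; branch {P=T, Q=T, R=F, S=T} (none free) contributes 0 new. Total: 12.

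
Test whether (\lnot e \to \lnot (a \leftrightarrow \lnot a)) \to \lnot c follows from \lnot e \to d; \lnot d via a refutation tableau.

Initial set: {T (\lnot e \to d); T \lnot d; F ((\lnot e \to \lnot (a \leftrightarrow \lnot a)) \to \lnot c)}.
F ((\lnot e \to \lnot (a \leftrightarrow \lnot a)) \to \lnot c): α-rule — add T (\lnot e \to \lnot (a \leftrightarrow \lnot a)), F \lnot c.
T (\lnot e \to d): β-rule — branch into F \lnot e  //  T d.
  branch 1 (add F \lnot e):
    T (\lnot e \to \lnot (a \leftrightarrow \lnot a)): β-rule — branch into F \lnot e  //  T \lnot (a \leftrightarrow \lnot a).
      branch 1.1 (add F \lnot e):
        ○ open, literals {c=true, d=false, e=true}.
      branch 1.2 (add T \lnot (a \leftrightarrow \lnot a)):
        T \lnot (a \leftrightarrow \lnot a): β-rule — branch into T a, F \lnot a  //  F a, T \lnot a.
          branch 1.2.1 (add T a, F \lnot a):
            ○ open, literals {a=true, c=true, d=false, e=true}.
          branch 1.2.2 (add F a, T \lnot a):
            ○ open, literals {a=false, c=true, d=false, e=true}.
  branch 2 (add T d):
    × closes — contains both d and \lnot d.
1 branch closed, 3 open.
An open branch gives a countermodel: c=true, d=false, e=true (unmentioned atoms arbitrary); the premises hold there but the conclusion fails.

No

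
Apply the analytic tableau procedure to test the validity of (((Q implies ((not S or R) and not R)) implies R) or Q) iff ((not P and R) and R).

Assume the negation and expand:
Initial set: {F ((((Q implies ((not S or R) and not R)) implies R) or Q) iff ((not P and R) and R))}.
F ((((Q implies ((not S or R) and not R)) implies R) or Q) iff ((not P and R) and R)): β-rule — branch into T (((Q implies ((not S or R) and not R)) implies R) or Q), F ((not P and R) and R)  //  F (((Q implies ((not S or R) and not R)) implies R) or Q), T ((not P and R) and R).
  branch 1 (add T (((Q implies ((not S or R) and not R)) implies R) or Q), F ((not P and R) and R)):
    T (((Q implies ((not S or R) and not R)) implies R) or Q): β-rule — branch into T ((Q implies ((not S or R) and not R)) implies R)  //  T Q.
      branch 1.1 (add T ((Q implies ((not S or R) and not R)) implies R)):
        F ((not P and R) and R): β-rule — branch into F (not P and R)  //  F R.
          branch 1.1.1 (add F (not P and R)):
            T ((Q implies ((not S or R) and not R)) implies R): β-rule — branch into F (Q implies ((not S or R) and not R))  //  T R.
              branch 1.1.1.1 (add F (Q implies ((not S or R) and not R))):
                F (Q implies ((not S or R) and not R)): α-rule — add T Q, F ((not S or R) and not R).
                F (not P and R): β-rule — branch into F not P  //  F R.
                  branch 1.1.1.1.1 (add F not P):
                    F ((not S or R) and not R): β-rule — branch into F (not S or R)  //  F not R.
                      branch 1.1.1.1.1.1 (add F (not S or R)):
                        F (not S or R): α-rule — add F not S, F R.
                        ○ open, literals {P=1, Q=1, R=0, S=1}.
                      branch 1.1.1.1.1.2 (add F not R):
                        ○ open, literals {P=1, Q=1, R=1}.
                  branch 1.1.1.1.2 (add F R):
                    F ((not S or R) and not R): β-rule — branch into F (not S or R)  //  F not R.
                      branch 1.1.1.1.2.1 (add F (not S or R)):
                        F (not S or R): α-rule — add F not S, F R.
                        ○ open, literals {Q=1, R=0, S=1}.
                      branch 1.1.1.1.2.2 (add F not R):
                        × closes — contains both R and not R.
              branch 1.1.1.2 (add T R):
                F (not P and R): β-rule — branch into F not P  //  F R.
                  branch 1.1.1.2.1 (add F not P):
                    ○ open, literals {P=1, R=1}.
                  branch 1.1.1.2.2 (add F R):
                    × closes — contains both R and not R.
          branch 1.1.2 (add F R):
            T ((Q implies ((not S or R) and not R)) implies R): β-rule — branch into F (Q implies ((not S or R) and not R))  //  T R.
              branch 1.1.2.1 (add F (Q implies ((not S or R) and not R))):
                F (Q implies ((not S or R) and not R)): α-rule — add T Q, F ((not S or R) and not R).
                F ((not S or R) and not R): β-rule — branch into F (not S or R)  //  F not R.
                  branch 1.1.2.1.1 (add F (not S or R)):
                    F (not S or R): α-rule — add F not S, F R.
                    ○ open, literals {Q=1, R=0, S=1}.
                  branch 1.1.2.1.2 (add F not R):
                    × closes — contains both R and not R.
              branch 1.1.2.2 (add T R):
                × closes — contains both R and not R.
      branch 1.2 (add T Q):
        F ((not P and R) and R): β-rule — branch into F (not P and R)  //  F R.
          branch 1.2.1 (add F (not P and R)):
            F (not P and R): β-rule — branch into F not P  //  F R.
              branch 1.2.1.1 (add F not P):
                ○ open, literals {P=1, Q=1}.
              branch 1.2.1.2 (add F R):
                ○ open, literals {Q=1, R=0}.
          branch 1.2.2 (add F R):
            ○ open, literals {Q=1, R=0}.
  branch 2 (add F (((Q implies ((not S or R) and not R)) implies R) or Q), T ((not P and R) and R)):
    F (((Q implies ((not S or R) and not R)) implies R) or Q): α-rule — add F ((Q implies ((not S or R) and not R)) implies R), F Q.
    T ((not P and R) and R): α-rule — add T (not P and R), T R.
    F ((Q implies ((not S or R) and not R)) implies R): α-rule — add T (Q implies ((not S or R) and not R)), F R.
    × closes — contains both R and not R.
5 branches closed, 8 open.
An open branch gives a countermodel: P=1, Q=1, R=0, S=1 (unmentioned atoms arbitrary); under it the original formula is false.

Not valid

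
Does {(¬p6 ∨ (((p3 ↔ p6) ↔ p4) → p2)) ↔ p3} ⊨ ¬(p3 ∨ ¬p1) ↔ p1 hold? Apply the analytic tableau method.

Initial set: {((¬p6 ∨ (((p3 ↔ p6) ↔ p4) → p2)) ↔ p3); ¬(¬(p3 ∨ ¬p1) ↔ p1)}.
((¬p6 ∨ (((p3 ↔ p6) ↔ p4) → p2)) ↔ p3): β-rule — branch into (¬p6 ∨ (((p3 ↔ p6) ↔ p4) → p2)), p3  //  ¬(¬p6 ∨ (((p3 ↔ p6) ↔ p4) → p2)), ¬p3.
  branch 1 (add (¬p6 ∨ (((p3 ↔ p6) ↔ p4) → p2)), p3):
    ¬(¬(p3 ∨ ¬p1) ↔ p1): β-rule — branch into ¬(p3 ∨ ¬p1), ¬p1  //  ¬¬(p3 ∨ ¬p1), p1.
      branch 1.1 (add ¬(p3 ∨ ¬p1), ¬p1):
        ¬(p3 ∨ ¬p1): α-rule — add ¬p3, ¬¬p1.
        × closes — contains both p3 and ¬p3.
      branch 1.2 (add ¬¬(p3 ∨ ¬p1), p1):
        (¬p6 ∨ (((p3 ↔ p6) ↔ p4) → p2)): β-rule — branch into ¬p6  //  (((p3 ↔ p6) ↔ p4) → p2).
          branch 1.2.1 (add ¬p6):
            ¬¬(p3 ∨ ¬p1): β-rule — branch into p3  //  ¬p1.
              branch 1.2.1.1 (add p3):
                ○ open, literals {p1=1, p3=1, p6=0}.
              branch 1.2.1.2 (add ¬p1):
                × closes — contains both p1 and ¬p1.
          branch 1.2.2 (add (((p3 ↔ p6) ↔ p4) → p2)):
            ¬¬(p3 ∨ ¬p1): β-rule — branch into p3  //  ¬p1.
              branch 1.2.2.1 (add p3):
                (((p3 ↔ p6) ↔ p4) → p2): β-rule — branch into ¬((p3 ↔ p6) ↔ p4)  //  p2.
                  branch 1.2.2.1.1 (add ¬((p3 ↔ p6) ↔ p4)):
                    ¬((p3 ↔ p6) ↔ p4): β-rule — branch into (p3 ↔ p6), ¬p4  //  ¬(p3 ↔ p6), p4.
                      branch 1.2.2.1.1.1 (add (p3 ↔ p6), ¬p4):
                        (p3 ↔ p6): β-rule — branch into p3, p6  //  ¬p3, ¬p6.
                          branch 1.2.2.1.1.1.1 (add p3, p6):
                            ○ open, literals {p1=1, p3=1, p4=0, p6=1}.
                          branch 1.2.2.1.1.1.2 (add ¬p3, ¬p6):
                            × closes — contains both p3 and ¬p3.
                      branch 1.2.2.1.1.2 (add ¬(p3 ↔ p6), p4):
                        ¬(p3 ↔ p6): β-rule — branch into p3, ¬p6  //  ¬p3, p6.
                          branch 1.2.2.1.1.2.1 (add p3, ¬p6):
                            ○ open, literals {p1=1, p3=1, p4=1, p6=0}.
                          branch 1.2.2.1.1.2.2 (add ¬p3, p6):
                            × closes — contains both p3 and ¬p3.
                  branch 1.2.2.1.2 (add p2):
                    ○ open, literals {p1=1, p2=1, p3=1}.
              branch 1.2.2.2 (add ¬p1):
                × closes — contains both p1 and ¬p1.
  branch 2 (add ¬(¬p6 ∨ (((p3 ↔ p6) ↔ p4) → p2)), ¬p3):
    ¬(¬p6 ∨ (((p3 ↔ p6) ↔ p4) → p2)): α-rule — add ¬¬p6, ¬(((p3 ↔ p6) ↔ p4) → p2).
    ¬(((p3 ↔ p6) ↔ p4) → p2): α-rule — add ((p3 ↔ p6) ↔ p4), ¬p2.
    ¬(¬(p3 ∨ ¬p1) ↔ p1): β-rule — branch into ¬(p3 ∨ ¬p1), ¬p1  //  ¬¬(p3 ∨ ¬p1), p1.
      branch 2.1 (add ¬(p3 ∨ ¬p1), ¬p1):
        ¬(p3 ∨ ¬p1): α-rule — add ¬p3, ¬¬p1.
        × closes — contains both p1 and ¬p1.
      branch 2.2 (add ¬¬(p3 ∨ ¬p1), p1):
        ((p3 ↔ p6) ↔ p4): β-rule — branch into (p3 ↔ p6), p4  //  ¬(p3 ↔ p6), ¬p4.
          branch 2.2.1 (add (p3 ↔ p6), p4):
            ¬¬(p3 ∨ ¬p1): β-rule — branch into p3  //  ¬p1.
              branch 2.2.1.1 (add p3):
                × closes — contains both p3 and ¬p3.
              branch 2.2.1.2 (add ¬p1):
                × closes — contains both p1 and ¬p1.
          branch 2.2.2 (add ¬(p3 ↔ p6), ¬p4):
            ¬¬(p3 ∨ ¬p1): β-rule — branch into p3  //  ¬p1.
              branch 2.2.2.1 (add p3):
                × closes — contains both p3 and ¬p3.
              branch 2.2.2.2 (add ¬p1):
                × closes — contains both p1 and ¬p1.
10 branches closed, 4 open.
An open branch gives a countermodel: p1=1, p3=1, p6=0 (unmentioned atoms arbitrary); the premises hold there but the conclusion fails.

No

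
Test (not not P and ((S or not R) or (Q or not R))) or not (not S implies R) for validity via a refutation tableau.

Assume the negation and expand:
Initial set: {not ((not not P and ((S or not R) or (Q or not R))) or not (not S implies R))}.
not ((not not P and ((S or not R) or (Q or not R))) or not (not S implies R)): α-rule — add not (not not P and ((S or not R) or (Q or not R))), not not (not S implies R).
not (not not P and ((S or not R) or (Q or not R))): β-rule — branch into not not not P  //  not ((S or not R) or (Q or not R)).
  branch 1 (add not not not P):
    not not not P: drop double negation, giving not P.
    not not (not S implies R): β-rule — branch into not not S  //  R.
      branch 1.1 (add not not S):
        ○ open, literals {P=0, S=1}.
      branch 1.2 (add R):
        ○ open, literals {P=0, R=1}.
  branch 2 (add not ((S or not R) or (Q or not R))):
    not ((S or not R) or (Q or not R)): α-rule — add not (S or not R), not (Q or not R).
    not (S or not R): α-rule — add not S, not not R.
    not (Q or not R): α-rule — add not Q, not not R.
    not not (not S implies R): β-rule — branch into not not S  //  R.
      branch 2.1 (add not not S):
        × closes — contains both S and not S.
      branch 2.2 (add R):
        ○ open, literals {Q=0, R=1, S=0}.
1 branch closed, 3 open.
An open branch gives a countermodel: P=0, S=1 (unmentioned atoms arbitrary); under it the original formula is false.

Not valid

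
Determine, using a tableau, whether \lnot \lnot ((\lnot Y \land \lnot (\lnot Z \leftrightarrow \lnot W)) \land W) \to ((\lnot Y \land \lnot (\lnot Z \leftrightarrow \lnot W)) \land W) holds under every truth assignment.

Assume the negation and expand:
Initial set: {\lnot (\lnot \lnot ((\lnot Y \land \lnot (\lnot Z \leftrightarrow \lnot W)) \land W) \to ((\lnot Y \land \lnot (\lnot Z \leftrightarrow \lnot W)) \land W))}.
\lnot (\lnot \lnot ((\lnot Y \land \lnot (\lnot Z \leftrightarrow \lnot W)) \land W) \to ((\lnot Y \land \lnot (\lnot Z \leftrightarrow \lnot W)) \land W)): α-rule — add \lnot \lnot ((\lnot Y \land \lnot (\lnot Z \leftrightarrow \lnot W)) \land W), \lnot ((\lnot Y \land \lnot (\lnot Z \leftrightarrow \lnot W)) \land W).
\lnot \lnot ((\lnot Y \land \lnot (\lnot Z \leftrightarrow \lnot W)) \land W): drop double negation, giving ((\lnot Y \land \lnot (\lnot Z \leftrightarrow \lnot W)) \land W).
((\lnot Y \land \lnot (\lnot Z \leftrightarrow \lnot W)) \land W): α-rule — add (\lnot Y \land \lnot (\lnot Z \leftrightarrow \lnot W)), W.
(\lnot Y \land \lnot (\lnot Z \leftrightarrow \lnot W)): α-rule — add \lnot Y, \lnot (\lnot Z \leftrightarrow \lnot W).
\lnot ((\lnot Y \land \lnot (\lnot Z \leftrightarrow \lnot W)) \land W): β-rule — branch into \lnot (\lnot Y \land \lnot (\lnot Z \leftrightarrow \lnot W))  //  \lnot W.
  branch 1 (add \lnot (\lnot Y \land \lnot (\lnot Z \leftrightarrow \lnot W))):
    \lnot (\lnot Z \leftrightarrow \lnot W): β-rule — branch into \lnot Z, \lnot \lnot W  //  \lnot \lnot Z, \lnot W.
      branch 1.1 (add \lnot Z, \lnot \lnot W):
        \lnot (\lnot Y \land \lnot (\lnot Z \leftrightarrow \lnot W)): β-rule — branch into \lnot \lnot Y  //  \lnot \lnot (\lnot Z \leftrightarrow \lnot W).
          branch 1.1.1 (add \lnot \lnot Y):
            × closes — contains both Y and \lnot Y.
          branch 1.1.2 (add \lnot \lnot (\lnot Z \leftrightarrow \lnot W)):
            \lnot \lnot (\lnot Z \leftrightarrow \lnot W): β-rule — branch into \lnot Z, \lnot W  //  \lnot \lnot Z, \lnot \lnot W.
              branch 1.1.2.1 (add \lnot Z, \lnot W):
                × closes — contains both W and \lnot W.
              branch 1.1.2.2 (add \lnot \lnot Z, \lnot \lnot W):
                × closes — contains both Z and \lnot Z.
      branch 1.2 (add \lnot \lnot Z, \lnot W):
        × closes — contains both W and \lnot W.
  branch 2 (add \lnot W):
    × closes — contains both W and \lnot W.
All 5 branches close.
Every branch closed, so the negation is unsatisfiable and the formula is valid.

Valid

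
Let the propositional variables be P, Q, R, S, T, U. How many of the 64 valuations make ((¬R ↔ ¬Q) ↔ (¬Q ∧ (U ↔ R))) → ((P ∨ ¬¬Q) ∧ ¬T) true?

Initial set: {T (((¬R ↔ ¬Q) ↔ (¬Q ∧ (U ↔ R))) → ((P ∨ ¬¬Q) ∧ ¬T))}.
T (((¬R ↔ ¬Q) ↔ (¬Q ∧ (U ↔ R))) → ((P ∨ ¬¬Q) ∧ ¬T)): β-rule — branch into F ((¬R ↔ ¬Q) ↔ (¬Q ∧ (U ↔ R)))  //  T ((P ∨ ¬¬Q) ∧ ¬T).
  branch 1 (add F ((¬R ↔ ¬Q) ↔ (¬Q ∧ (U ↔ R)))):
    F ((¬R ↔ ¬Q) ↔ (¬Q ∧ (U ↔ R))): β-rule — branch into T (¬R ↔ ¬Q), F (¬Q ∧ (U ↔ R))  //  F (¬R ↔ ¬Q), T (¬Q ∧ (U ↔ R)).
      branch 1.1 (add T (¬R ↔ ¬Q), F (¬Q ∧ (U ↔ R))):
        T (¬R ↔ ¬Q): β-rule — branch into T ¬R, T ¬Q  //  F ¬R, F ¬Q.
          branch 1.1.1 (add T ¬R, T ¬Q):
            F (¬Q ∧ (U ↔ R)): β-rule — branch into F ¬Q  //  F (U ↔ R).
              branch 1.1.1.1 (add F ¬Q):
                × closes — contains both Q and ¬Q.
              branch 1.1.1.2 (add F (U ↔ R)):
                F (U ↔ R): β-rule — branch into T U, F R  //  F U, T R.
                  branch 1.1.1.2.1 (add T U, F R):
                    ○ open, literals {Q=false, R=false, U=true}.
                  branch 1.1.1.2.2 (add F U, T R):
                    × closes — contains both R and ¬R.
          branch 1.1.2 (add F ¬R, F ¬Q):
            F (¬Q ∧ (U ↔ R)): β-rule — branch into F ¬Q  //  F (U ↔ R).
              branch 1.1.2.1 (add F ¬Q):
                ○ open, literals {Q=true, R=true}.
              branch 1.1.2.2 (add F (U ↔ R)):
                F (U ↔ R): β-rule — branch into T U, F R  //  F U, T R.
                  branch 1.1.2.2.1 (add T U, F R):
                    × closes — contains both R and ¬R.
                  branch 1.1.2.2.2 (add F U, T R):
                    ○ open, literals {Q=true, R=true, U=false}.
      branch 1.2 (add F (¬R ↔ ¬Q), T (¬Q ∧ (U ↔ R))):
        T (¬Q ∧ (U ↔ R)): α-rule — add T ¬Q, T (U ↔ R).
        F (¬R ↔ ¬Q): β-rule — branch into T ¬R, F ¬Q  //  F ¬R, T ¬Q.
          branch 1.2.1 (add T ¬R, F ¬Q):
            × closes — contains both Q and ¬Q.
          branch 1.2.2 (add F ¬R, T ¬Q):
            T (U ↔ R): β-rule — branch into T U, T R  //  F U, F R.
              branch 1.2.2.1 (add T U, T R):
                ○ open, literals {Q=false, R=true, U=true}.
              branch 1.2.2.2 (add F U, F R):
                × closes — contains both R and ¬R.
  branch 2 (add T ((P ∨ ¬¬Q) ∧ ¬T)):
    T ((P ∨ ¬¬Q) ∧ ¬T): α-rule — add T (P ∨ ¬¬Q), T ¬T.
    T (P ∨ ¬¬Q): β-rule — branch into T P  //  T ¬¬Q.
      branch 2.1 (add T P):
        ○ open, literals {P=true, T=false}.
      branch 2.2 (add T ¬¬Q):
        T ¬¬Q: drop double negation, giving T Q.
        ○ open, literals {Q=true, T=false}.
5 branches closed, 6 open.
Each open branch fixes some atoms; the unmentioned ones are free. Counting distinct full assignments: branch {Q=false, R=false, U=true} (P, S, T) contributes 8 new; branch {Q=true, R=true} (P, S, T, U) contributes 16 new; branch {Q=true, R=true, U=false} (P, S, T) contributes 0 new; branch {Q=false, R=true, U=true} (P, S, T) contributes 8 new; branch {P=true, T=false} (Q, R, S, U) contributes 8 new; branch {Q=true, T=false} (P, R, S, U) contributes 4 new. Total: 44.

44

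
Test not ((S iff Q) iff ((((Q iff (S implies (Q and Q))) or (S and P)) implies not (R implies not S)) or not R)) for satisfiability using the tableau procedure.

Initial set: {not ((S iff Q) iff ((((Q iff (S implies (Q and Q))) or (S and P)) implies not (R implies not S)) or not R))}.
not ((S iff Q) iff ((((Q iff (S implies (Q and Q))) or (S and P)) implies not (R implies not S)) or not R)): β-rule — branch into (S iff Q), not ((((Q iff (S implies (Q and Q))) or (S and P)) implies not (R implies not S)) or not R)  //  not (S iff Q), ((((Q iff (S implies (Q and Q))) or (S and P)) implies not (R implies not S)) or not R).
  branch 1 (add (S iff Q), not ((((Q iff (S implies (Q and Q))) or (S and P)) implies not (R implies not S)) or not R)):
    not ((((Q iff (S implies (Q and Q))) or (S and P)) implies not (R implies not S)) or not R): α-rule — add not (((Q iff (S implies (Q and Q))) or (S and P)) implies not (R implies not S)), not not R.
    not (((Q iff (S implies (Q and Q))) or (S and P)) implies not (R implies not S)): α-rule — add ((Q iff (S implies (Q and Q))) or (S and P)), not not (R implies not S).
    (S iff Q): β-rule — branch into S, Q  //  not S, not Q.
      branch 1.1 (add S, Q):
        ((Q iff (S implies (Q and Q))) or (S and P)): β-rule — branch into (Q iff (S implies (Q and Q)))  //  (S and P).
          branch 1.1.1 (add (Q iff (S implies (Q and Q)))):
            not not (R implies not S): β-rule — branch into not R  //  not S.
              branch 1.1.1.1 (add not R):
                × closes — contains both R and not R.
              branch 1.1.1.2 (add not S):
                × closes — contains both S and not S.
          branch 1.1.2 (add (S and P)):
            (S and P): α-rule — add S, P.
            not not (R implies not S): β-rule — branch into not R  //  not S.
              branch 1.1.2.1 (add not R):
                × closes — contains both R and not R.
              branch 1.1.2.2 (add not S):
                × closes — contains both S and not S.
      branch 1.2 (add not S, not Q):
        ((Q iff (S implies (Q and Q))) or (S and P)): β-rule — branch into (Q iff (S implies (Q and Q)))  //  (S and P).
          branch 1.2.1 (add (Q iff (S implies (Q and Q)))):
            not not (R implies not S): β-rule — branch into not R  //  not S.
              branch 1.2.1.1 (add not R):
                × closes — contains both R and not R.
              branch 1.2.1.2 (add not S):
                (Q iff (S implies (Q and Q))): β-rule — branch into Q, (S implies (Q and Q))  //  not Q, not (S implies (Q and Q)).
                  branch 1.2.1.2.1 (add Q, (S implies (Q and Q))):
                    × closes — contains both Q and not Q.
                  branch 1.2.1.2.2 (add not Q, not (S implies (Q and Q))):
                    not (S implies (Q and Q)): α-rule — add S, not (Q and Q).
                    × closes — contains both S and not S.
          branch 1.2.2 (add (S and P)):
            (S and P): α-rule — add S, P.
            × closes — contains both S and not S.
  branch 2 (add not (S iff Q), ((((Q iff (S implies (Q and Q))) or (S and P)) implies not (R implies not S)) or not R)):
    not (S iff Q): β-rule — branch into S, not Q  //  not S, Q.
      branch 2.1 (add S, not Q):
        ((((Q iff (S implies (Q and Q))) or (S and P)) implies not (R implies not S)) or not R): β-rule — branch into (((Q iff (S implies (Q and Q))) or (S and P)) implies not (R implies not S))  //  not R.
          branch 2.1.1 (add (((Q iff (S implies (Q and Q))) or (S and P)) implies not (R implies not S))):
            (((Q iff (S implies (Q and Q))) or (S and P)) implies not (R implies not S)): β-rule — branch into not ((Q iff (S implies (Q and Q))) or (S and P))  //  not (R implies not S).
              branch 2.1.1.1 (add not ((Q iff (S implies (Q and Q))) or (S and P))):
                not ((Q iff (S implies (Q and Q))) or (S and P)): α-rule — add not (Q iff (S implies (Q and Q))), not (S and P).
                not (Q iff (S implies (Q and Q))): β-rule — branch into Q, not (S implies (Q and Q))  //  not Q, (S implies (Q and Q)).
                  branch 2.1.1.1.1 (add Q, not (S implies (Q and Q))):
                    × closes — contains both Q and not Q.
                  branch 2.1.1.1.2 (add not Q, (S implies (Q and Q))):
                    not (S and P): β-rule — branch into not S  //  not P.
                      branch 2.1.1.1.2.1 (add not S):
                        × closes — contains both S and not S.
                      branch 2.1.1.1.2.2 (add not P):
                        (S implies (Q and Q)): β-rule — branch into not S  //  (Q and Q).
                          branch 2.1.1.1.2.2.1 (add not S):
                            × closes — contains both S and not S.
                          branch 2.1.1.1.2.2.2 (add (Q and Q)):
                            (Q and Q): α-rule — add Q, Q.
                            × closes — contains both Q and not Q.
              branch 2.1.1.2 (add not (R implies not S)):
                not (R implies not S): α-rule — add R, not not S.
                ○ open, literals {Q=false, R=true, S=true}.
          branch 2.1.2 (add not R):
            ○ open, literals {Q=false, R=false, S=true}.
      branch 2.2 (add not S, Q):
        ((((Q iff (S implies (Q and Q))) or (S and P)) implies not (R implies not S)) or not R): β-rule — branch into (((Q iff (S implies (Q and Q))) or (S and P)) implies not (R implies not S))  //  not R.
          branch 2.2.1 (add (((Q iff (S implies (Q and Q))) or (S and P)) implies not (R implies not S))):
            (((Q iff (S implies (Q and Q))) or (S and P)) implies not (R implies not S)): β-rule — branch into not ((Q iff (S implies (Q and Q))) or (S and P))  //  not (R implies not S).
              branch 2.2.1.1 (add not ((Q iff (S implies (Q and Q))) or (S and P))):
                not ((Q iff (S implies (Q and Q))) or (S and P)): α-rule — add not (Q iff (S implies (Q and Q))), not (S and P).
                not (Q iff (S implies (Q and Q))): β-rule — branch into Q, not (S implies (Q and Q))  //  not Q, (S implies (Q and Q)).
                  branch 2.2.1.1.1 (add Q, not (S implies (Q and Q))):
                    not (S implies (Q and Q)): α-rule — add S, not (Q and Q).
                    × closes — contains both S and not S.
                  branch 2.2.1.1.2 (add not Q, (S implies (Q and Q))):
                    × closes — contains both Q and not Q.
              branch 2.2.1.2 (add not (R implies not S)):
                not (R implies not S): α-rule — add R, not not S.
                × closes — contains both S and not S.
          branch 2.2.2 (add not R):
            ○ open, literals {Q=true, R=false, S=false}.
15 branches closed, 3 open.
An open branch gives a satisfying assignment: Q=false, R=true, S=true.

Satisfiable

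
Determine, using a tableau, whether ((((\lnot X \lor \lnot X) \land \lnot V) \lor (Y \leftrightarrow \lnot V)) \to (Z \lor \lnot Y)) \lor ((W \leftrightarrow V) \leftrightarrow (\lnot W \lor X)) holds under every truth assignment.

Assume the negation and expand:
Initial set: {F (((((\lnot X \lor \lnot X) \land \lnot V) \lor (Y \leftrightarrow \lnot V)) \to (Z \lor \lnot Y)) \lor ((W \leftrightarrow V) \leftrightarrow (\lnot W \lor X)))}.
F (((((\lnot X \lor \lnot X) \land \lnot V) \lor (Y \leftrightarrow \lnot V)) \to (Z \lor \lnot Y)) \lor ((W \leftrightarrow V) \leftrightarrow (\lnot W \lor X))): α-rule — add F ((((\lnot X \lor \lnot X) \land \lnot V) \lor (Y \leftrightarrow \lnot V)) \to (Z \lor \lnot Y)), F ((W \leftrightarrow V) \leftrightarrow (\lnot W \lor X)).
F ((((\lnot X \lor \lnot X) \land \lnot V) \lor (Y \leftrightarrow \lnot V)) \to (Z \lor \lnot Y)): α-rule — add T (((\lnot X \lor \lnot X) \land \lnot V) \lor (Y \leftrightarrow \lnot V)), F (Z \lor \lnot Y).
F (Z \lor \lnot Y): α-rule — add F Z, F \lnot Y.
F ((W \leftrightarrow V) \leftrightarrow (\lnot W \lor X)): β-rule — branch into T (W \leftrightarrow V), F (\lnot W \lor X)  //  F (W \leftrightarrow V), T (\lnot W \lor X).
  branch 1 (add T (W \leftrightarrow V), F (\lnot W \lor X)):
    F (\lnot W \lor X): α-rule — add F \lnot W, F X.
    T (((\lnot X \lor \lnot X) \land \lnot V) \lor (Y \leftrightarrow \lnot V)): β-rule — branch into T ((\lnot X \lor \lnot X) \land \lnot V)  //  T (Y \leftrightarrow \lnot V).
      branch 1.1 (add T ((\lnot X \lor \lnot X) \land \lnot V)):
        T ((\lnot X \lor \lnot X) \land \lnot V): α-rule — add T (\lnot X \lor \lnot X), T \lnot V.
        T (W \leftrightarrow V): β-rule — branch into T W, T V  //  F W, F V.
          branch 1.1.1 (add T W, T V):
            × closes — contains both V and \lnot V.
          branch 1.1.2 (add F W, F V):
            × closes — contains both W and \lnot W.
      branch 1.2 (add T (Y \leftrightarrow \lnot V)):
        T (W \leftrightarrow V): β-rule — branch into T W, T V  //  F W, F V.
          branch 1.2.1 (add T W, T V):
            T (Y \leftrightarrow \lnot V): β-rule — branch into T Y, T \lnot V  //  F Y, F \lnot V.
              branch 1.2.1.1 (add T Y, T \lnot V):
                × closes — contains both V and \lnot V.
              branch 1.2.1.2 (add F Y, F \lnot V):
                × closes — contains both Y and \lnot Y.
          branch 1.2.2 (add F W, F V):
            × closes — contains both W and \lnot W.
  branch 2 (add F (W \leftrightarrow V), T (\lnot W \lor X)):
    T (((\lnot X \lor \lnot X) \land \lnot V) \lor (Y \leftrightarrow \lnot V)): β-rule — branch into T ((\lnot X \lor \lnot X) \land \lnot V)  //  T (Y \leftrightarrow \lnot V).
      branch 2.1 (add T ((\lnot X \lor \lnot X) \land \lnot V)):
        T ((\lnot X \lor \lnot X) \land \lnot V): α-rule — add T (\lnot X \lor \lnot X), T \lnot V.
        F (W \leftrightarrow V): β-rule — branch into T W, F V  //  F W, T V.
          branch 2.1.1 (add T W, F V):
            T (\lnot W \lor X): β-rule — branch into T \lnot W  //  T X.
              branch 2.1.1.1 (add T \lnot W):
                × closes — contains both W and \lnot W.
              branch 2.1.1.2 (add T X):
                T (\lnot X \lor \lnot X): β-rule — branch into T \lnot X  //  T \lnot X.
                  branch 2.1.1.2.1 (add T \lnot X):
                    × closes — contains both X and \lnot X.
                  branch 2.1.1.2.2 (add T \lnot X):
                    × closes — contains both X and \lnot X.
          branch 2.1.2 (add F W, T V):
            × closes — contains both V and \lnot V.
      branch 2.2 (add T (Y \leftrightarrow \lnot V)):
        F (W \leftrightarrow V): β-rule — branch into T W, F V  //  F W, T V.
          branch 2.2.1 (add T W, F V):
            T (\lnot W \lor X): β-rule — branch into T \lnot W  //  T X.
              branch 2.2.1.1 (add T \lnot W):
                × closes — contains both W and \lnot W.
              branch 2.2.1.2 (add T X):
                T (Y \leftrightarrow \lnot V): β-rule — branch into T Y, T \lnot V  //  F Y, F \lnot V.
                  branch 2.2.1.2.1 (add T Y, T \lnot V):
                    ○ open, literals {V=F, W=T, X=T, Y=T, Z=F}.
                  branch 2.2.1.2.2 (add F Y, F \lnot V):
                    × closes — contains both Y and \lnot Y.
          branch 2.2.2 (add F W, T V):
            T (\lnot W \lor X): β-rule — branch into T \lnot W  //  T X.
              branch 2.2.2.1 (add T \lnot W):
                T (Y \leftrightarrow \lnot V): β-rule — branch into T Y, T \lnot V  //  F Y, F \lnot V.
                  branch 2.2.2.1.1 (add T Y, T \lnot V):
                    × closes — contains both V and \lnot V.
                  branch 2.2.2.1.2 (add F Y, F \lnot V):
                    × closes — contains both Y and \lnot Y.
              branch 2.2.2.2 (add T X):
                T (Y \leftrightarrow \lnot V): β-rule — branch into T Y, T \lnot V  //  F Y, F \lnot V.
                  branch 2.2.2.2.1 (add T Y, T \lnot V):
                    × closes — contains both V and \lnot V.
                  branch 2.2.2.2.2 (add F Y, F \lnot V):
                    × closes — contains both Y and \lnot Y.
15 branches closed, 1 open.
An open branch gives a countermodel: V=F, W=T, X=T, Y=T, Z=F (unmentioned atoms arbitrary); under it the original formula is false.

Not valid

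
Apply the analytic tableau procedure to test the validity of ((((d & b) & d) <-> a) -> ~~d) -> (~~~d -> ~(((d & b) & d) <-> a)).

Assume the negation and expand:
Initial set: {~(((((d & b) & d) <-> a) -> ~~d) -> (~~~d -> ~(((d & b) & d) <-> a)))}.
~(((((d & b) & d) <-> a) -> ~~d) -> (~~~d -> ~(((d & b) & d) <-> a))): α-rule — add ((((d & b) & d) <-> a) -> ~~d), ~(~~~d -> ~(((d & b) & d) <-> a)).
~(~~~d -> ~(((d & b) & d) <-> a)): α-rule — add ~~~d, ~~(((d & b) & d) <-> a).
~~~d: drop double negation, giving ~d.
((((d & b) & d) <-> a) -> ~~d): β-rule — branch into ~(((d & b) & d) <-> a)  //  ~~d.
  branch 1 (add ~(((d & b) & d) <-> a)):
    ~~(((d & b) & d) <-> a): β-rule — branch into ((d & b) & d), a  //  ~((d & b) & d), ~a.
      branch 1.1 (add ((d & b) & d), a):
        ((d & b) & d): α-rule — add (d & b), d.
        × closes — contains both d and ~d.
      branch 1.2 (add ~((d & b) & d), ~a):
        ~(((d & b) & d) <-> a): β-rule — branch into ((d & b) & d), ~a  //  ~((d & b) & d), a.
          branch 1.2.1 (add ((d & b) & d), ~a):
            ((d & b) & d): α-rule — add (d & b), d.
            × closes — contains both d and ~d.
          branch 1.2.2 (add ~((d & b) & d), a):
            × closes — contains both a and ~a.
  branch 2 (add ~~d):
    ~~d: drop double negation, giving d.
    × closes — contains both d and ~d.
All 4 branches close.
Every branch closed, so the negation is unsatisfiable and the formula is valid.

Valid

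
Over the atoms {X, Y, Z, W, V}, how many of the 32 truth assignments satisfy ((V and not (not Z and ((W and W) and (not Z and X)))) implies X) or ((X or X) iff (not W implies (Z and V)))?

26

Initial set: {(((V and not (not Z and ((W and W) and (not Z and X)))) implies X) or ((X or X) iff (not W implies (Z and V))))}.
(((V and not (not Z and ((W and W) and (not Z and X)))) implies X) or ((X or X) iff (not W implies (Z and V)))): β-rule — branch into ((V and not (not Z and ((W and W) and (not Z and X)))) implies X)  //  ((X or X) iff (not W implies (Z and V))).
  branch 1 (add ((V and not (not Z and ((W and W) and (not Z and X)))) implies X)):
    ((V and not (not Z and ((W and W) and (not Z and X)))) implies X): β-rule — branch into not (V and not (not Z and ((W and W) and (not Z and X))))  //  X.
      branch 1.1 (add not (V and not (not Z and ((W and W) and (not Z and X))))):
        not (V and not (not Z and ((W and W) and (not Z and X)))): β-rule — branch into not V  //  not not (not Z and ((W and W) and (not Z and X))).
          branch 1.1.1 (add not V):
            ○ open, literals {V=false}.
          branch 1.1.2 (add not not (not Z and ((W and W) and (not Z and X)))):
            not not (not Z and ((W and W) and (not Z and X))): α-rule — add not Z, ((W and W) and (not Z and X)).
            ((W and W) and (not Z and X)): α-rule — add (W and W), (not Z and X).
            (W and W): α-rule — add W, W.
            (not Z and X): α-rule — add not Z, X.
            ○ open, literals {W=true, X=true, Z=false}.
      branch 1.2 (add X):
        ○ open, literals {X=true}.
  branch 2 (add ((X or X) iff (not W implies (Z and V)))):
    ((X or X) iff (not W implies (Z and V))): β-rule — branch into (X or X), (not W implies (Z and V))  //  not (X or X), not (not W implies (Z and V)).
      branch 2.1 (add (X or X), (not W implies (Z and V))):
        (X or X): β-rule — branch into X  //  X.
          branch 2.1.1 (add X):
            (not W implies (Z and V)): β-rule — branch into not not W  //  (Z and V).
              branch 2.1.1.1 (add not not W):
                ○ open, literals {W=true, X=true}.
              branch 2.1.1.2 (add (Z and V)):
                (Z and V): α-rule — add Z, V.
                ○ open, literals {V=true, X=true, Z=true}.
          branch 2.1.2 (add X):
            (not W implies (Z and V)): β-rule — branch into not not W  //  (Z and V).
              branch 2.1.2.1 (add not not W):
                ○ open, literals {W=true, X=true}.
              branch 2.1.2.2 (add (Z and V)):
                (Z and V): α-rule — add Z, V.
                ○ open, literals {V=true, X=true, Z=true}.
      branch 2.2 (add not (X or X), not (not W implies (Z and V))):
        not (X or X): α-rule — add not X, not X.
        not (not W implies (Z and V)): α-rule — add not W, not (Z and V).
        not (Z and V): β-rule — branch into not Z  //  not V.
          branch 2.2.1 (add not Z):
            ○ open, literals {W=false, X=false, Z=false}.
          branch 2.2.2 (add not V):
            ○ open, literals {V=false, W=false, X=false}.
0 branches closed, 9 open.
Each open branch fixes some atoms; the unmentioned ones are free. Counting distinct full assignments: branch {V=false} (X, Y, Z, W) contributes 16 new; branch {W=true, X=true, Z=false} (Y, V) contributes 2 new; branch {X=true} (Y, Z, W, V) contributes 6 new; branch {W=true, X=true} (Y, Z, V) contributes 0 new; branch {V=true, X=true, Z=true} (Y, W) contributes 0 new; branch {W=true, X=true} (Y, Z, V) contributes 0 new; branch {V=true, X=true, Z=true} (Y, W) contributes 0 new; branch {W=false, X=false, Z=false} (Y, V) contributes 2 new; branch {V=false, W=false, X=false} (Y, Z) contributes 0 new. Total: 26.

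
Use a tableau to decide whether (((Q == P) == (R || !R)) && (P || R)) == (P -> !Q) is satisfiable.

Satisfiable

Initial set: {((((Q == P) == (R || !R)) && (P || R)) == (P -> !Q))}.
((((Q == P) == (R || !R)) && (P || R)) == (P -> !Q)): β-rule — branch into (((Q == P) == (R || !R)) && (P || R)), (P -> !Q)  //  !(((Q == P) == (R || !R)) && (P || R)), !(P -> !Q).
  branch 1 (add (((Q == P) == (R || !R)) && (P || R)), (P -> !Q)):
    (((Q == P) == (R || !R)) && (P || R)): α-rule — add ((Q == P) == (R || !R)), (P || R).
    (P -> !Q): β-rule — branch into !P  //  !Q.
      branch 1.1 (add !P):
        ((Q == P) == (R || !R)): β-rule — branch into (Q == P), (R || !R)  //  !(Q == P), !(R || !R).
          branch 1.1.1 (add (Q == P), (R || !R)):
            (P || R): β-rule — branch into P  //  R.
              branch 1.1.1.1 (add P):
                × closes — contains both P and !P.
              branch 1.1.1.2 (add R):
                (Q == P): β-rule — branch into Q, P  //  !Q, !P.
                  branch 1.1.1.2.1 (add Q, P):
                    × closes — contains both P and !P.
                  branch 1.1.1.2.2 (add !Q, !P):
                    (R || !R): β-rule — branch into R  //  !R.
                      branch 1.1.1.2.2.1 (add R):
                        ○ open, literals {P=false, Q=false, R=true}.
                      branch 1.1.1.2.2.2 (add !R):
                        × closes — contains both R and !R.
          branch 1.1.2 (add !(Q == P), !(R || !R)):
            !(R || !R): α-rule — add !R, !!R.
            × closes — contains both R and !R.
      branch 1.2 (add !Q):
        ((Q == P) == (R || !R)): β-rule — branch into (Q == P), (R || !R)  //  !(Q == P), !(R || !R).
          branch 1.2.1 (add (Q == P), (R || !R)):
            (P || R): β-rule — branch into P  //  R.
              branch 1.2.1.1 (add P):
                (Q == P): β-rule — branch into Q, P  //  !Q, !P.
                  branch 1.2.1.1.1 (add Q, P):
                    × closes — contains both Q and !Q.
                  branch 1.2.1.1.2 (add !Q, !P):
                    × closes — contains both P and !P.
              branch 1.2.1.2 (add R):
                (Q == P): β-rule — branch into Q, P  //  !Q, !P.
                  branch 1.2.1.2.1 (add Q, P):
                    × closes — contains both Q and !Q.
                  branch 1.2.1.2.2 (add !Q, !P):
                    (R || !R): β-rule — branch into R  //  !R.
                      branch 1.2.1.2.2.1 (add R):
                        ○ open, literals {P=false, Q=false, R=true}.
                      branch 1.2.1.2.2.2 (add !R):
                        × closes — contains both R and !R.
          branch 1.2.2 (add !(Q == P), !(R || !R)):
            !(R || !R): α-rule — add !R, !!R.
            × closes — contains both R and !R.
  branch 2 (add !(((Q == P) == (R || !R)) && (P || R)), !(P -> !Q)):
    !(P -> !Q): α-rule — add P, !!Q.
    !(((Q == P) == (R || !R)) && (P || R)): β-rule — branch into !((Q == P) == (R || !R))  //  !(P || R).
      branch 2.1 (add !((Q == P) == (R || !R))):
        !((Q == P) == (R || !R)): β-rule — branch into (Q == P), !(R || !R)  //  !(Q == P), (R || !R).
          branch 2.1.1 (add (Q == P), !(R || !R)):
            !(R || !R): α-rule — add !R, !!R.
            × closes — contains both R and !R.
          branch 2.1.2 (add !(Q == P), (R || !R)):
            !(Q == P): β-rule — branch into Q, !P  //  !Q, P.
              branch 2.1.2.1 (add Q, !P):
                × closes — contains both P and !P.
              branch 2.1.2.2 (add !Q, P):
                × closes — contains both Q and !Q.
      branch 2.2 (add !(P || R)):
        !(P || R): α-rule — add !P, !R.
        × closes — contains both P and !P.
13 branches closed, 2 open.
An open branch gives a satisfying assignment: P=false, Q=false, R=true.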